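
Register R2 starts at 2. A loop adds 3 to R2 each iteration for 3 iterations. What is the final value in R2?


Starting value: R2 = 2
  Iter 1: R2 = 2 + 3 = 5
  Iter 2: R2 = 5 + 3 = 8
  Iter 3: R2 = 8 + 3 = 11
Final: R2 = 11

11


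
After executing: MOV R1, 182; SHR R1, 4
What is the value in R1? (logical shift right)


Register state trace:
  MOV R1, 182  → R1 = 182
  SHR R1, 4  → R1 = 182 >> 4 = 182 // 2^4 = 11
Final: R1 = 11

11


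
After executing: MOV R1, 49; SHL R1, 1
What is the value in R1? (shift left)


Register state trace:
  MOV R1, 49  → R1 = 49
  SHL R1, 1  → R1 = 49 << 1 = 49 * 2^1 = 98
Final: R1 = 98

98


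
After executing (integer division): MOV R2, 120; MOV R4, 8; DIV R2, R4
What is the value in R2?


Register state trace:
  MOV R2, 120  → R2 = 120
  MOV R4, 8  → R4 = 8
  DIV R2, R4  → R2 = 120 // 8 = 15
Final: R2 = 15

15


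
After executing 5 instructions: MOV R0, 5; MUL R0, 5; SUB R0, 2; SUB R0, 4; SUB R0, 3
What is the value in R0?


Register state trace:
  MOV R0, 5  → R0 = 5
  MUL R0, 5  → R0 = 5 * 5 = 25
  SUB R0, 2  → R0 = 25 - 2 = 23
  SUB R0, 4  → R0 = 23 - 4 = 19
  SUB R0, 3  → R0 = 19 - 3 = 16
Final: R0 = 16

16


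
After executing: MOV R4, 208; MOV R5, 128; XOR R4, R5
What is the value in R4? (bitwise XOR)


Register state trace:
  MOV R4, 208  → R4 = 208 (0b11010000)
  MOV R5, 128  → R5 = 128 (0b10000000)
  XOR R4, R5  → R4 = 208 XOR 128 = 80 (0b01010000)
Final: R4 = 80

80


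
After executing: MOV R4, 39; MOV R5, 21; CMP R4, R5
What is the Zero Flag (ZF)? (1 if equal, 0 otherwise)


Register state trace:
  MOV R4, 39  → R4 = 39
  MOV R5, 21  → R5 = 21
  CMP R4, R5  → computes 39 - 21 = 18
  Result is nonzero, so values are not equal
ZF = 0

0


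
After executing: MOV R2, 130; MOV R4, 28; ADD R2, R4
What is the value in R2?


Register state trace:
  MOV R2, 130  → R2 = 130
  MOV R4, 28  → R4 = 28
  ADD R2, R4  → R2 = 130 + 28 = 158
Final: R2 = 158

158


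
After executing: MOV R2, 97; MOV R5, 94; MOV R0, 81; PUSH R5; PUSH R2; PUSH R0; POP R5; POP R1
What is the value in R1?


Stack trace (top is rightmost):
  MOV R2, 97  → R2 = 97
  MOV R5, 94  → R5 = 94
  MOV R0, 81  → R0 = 81
  PUSH R5  → stack: [94]
  PUSH R2  → stack: [94, 97]
  PUSH R0  → stack: [94, 97, 81]
  POP R5  → R5 = 81, stack: [94, 97]
  POP R1  → R1 = 97, stack: [94]
Final: R1 = 97

97


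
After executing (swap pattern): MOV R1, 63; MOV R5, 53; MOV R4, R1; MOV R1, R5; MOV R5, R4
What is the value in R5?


Register state trace (swap pattern):
  MOV R1, 63  → R1 = 63
  MOV R5, 53  → R5 = 53
  MOV R4, R1  → R4 = 63  (save R1)
  MOV R1, R5  → R1 = 53  (R1 gets R5's value)
  MOV R5, R4  → R5 = 63  (R5 gets saved value)
Final: R5 = 63

63


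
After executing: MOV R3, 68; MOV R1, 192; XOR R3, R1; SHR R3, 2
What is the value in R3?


Register state trace:
  MOV R3, 68  → R3 = 68 (0b01000100)
  MOV R1, 192  → R1 = 192 (0b11000000)
  XOR R3, R1  → R3 = 68 XOR 192 = 132 (0b10000100)
  SHR R3, 2  → R3 = 132 >> 2 = 33
Final: R3 = 33

33


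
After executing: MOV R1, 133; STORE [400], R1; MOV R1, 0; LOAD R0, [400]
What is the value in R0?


Register and memory trace:
  MOV R1, 133  → R1 = 133
  STORE [400], R1  → mem[400] = 133
  MOV R1, 0  → R1 = 0
  LOAD R0, [400]  → R0 = mem[400] = 133
Final: R0 = 133

133


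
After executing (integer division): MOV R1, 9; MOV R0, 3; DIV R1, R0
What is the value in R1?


Register state trace:
  MOV R1, 9  → R1 = 9
  MOV R0, 3  → R0 = 3
  DIV R1, R0  → R1 = 9 // 3 = 3
Final: R1 = 3

3


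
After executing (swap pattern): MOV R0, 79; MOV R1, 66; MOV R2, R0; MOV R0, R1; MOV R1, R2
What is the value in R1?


Register state trace (swap pattern):
  MOV R0, 79  → R0 = 79
  MOV R1, 66  → R1 = 66
  MOV R2, R0  → R2 = 79  (save R0)
  MOV R0, R1  → R0 = 66  (R0 gets R1's value)
  MOV R1, R2  → R1 = 79  (R1 gets saved value)
Final: R1 = 79

79


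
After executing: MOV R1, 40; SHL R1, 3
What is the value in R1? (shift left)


Register state trace:
  MOV R1, 40  → R1 = 40
  SHL R1, 3  → R1 = 40 << 3 = 40 * 2^3 = 320
Final: R1 = 320

320


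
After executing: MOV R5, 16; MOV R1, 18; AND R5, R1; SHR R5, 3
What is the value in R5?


Register state trace:
  MOV R5, 16  → R5 = 16 (0b00010000)
  MOV R1, 18  → R1 = 18 (0b00010010)
  AND R5, R1  → R5 = 16 AND 18 = 16 (0b00010000)
  SHR R5, 3  → R5 = 16 >> 3 = 2
Final: R5 = 2

2


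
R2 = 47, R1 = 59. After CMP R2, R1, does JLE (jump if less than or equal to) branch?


Trace:
  R2 = 47, R1 = 59
  CMP R2, R1  → compares 47 vs 59
  JLE checks: is 47 less than or equal to 59?
  47 < 59, so condition is true
Branch taken: Yes

Yes


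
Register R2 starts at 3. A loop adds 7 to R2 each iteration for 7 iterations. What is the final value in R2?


Starting value: R2 = 3
  Iter 1: R2 = 3 + 7 = 10
  Iter 2: R2 = 10 + 7 = 17
  Iter 3: R2 = 17 + 7 = 24
  Iter 4: R2 = 24 + 7 = 31
  Iter 5: R2 = 31 + 7 = 38
  Iter 6: R2 = 38 + 7 = 45
  Iter 7: R2 = 45 + 7 = 52
Final: R2 = 52

52


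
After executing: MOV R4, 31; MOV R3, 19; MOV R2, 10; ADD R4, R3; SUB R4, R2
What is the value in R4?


Register state trace:
  MOV R4, 31  → R4 = 31
  MOV R3, 19  → R3 = 19
  MOV R2, 10  → R2 = 10
  ADD R4, R3  → R4 = 31 + 19 = 50
  SUB R4, R2  → R4 = 50 - 10 = 40
Final: R4 = 40

40


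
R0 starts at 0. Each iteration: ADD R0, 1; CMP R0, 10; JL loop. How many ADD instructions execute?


Loop trace (R0 starts at 0, target 10, step 1):
  ADD #1: R0 = 0 + 1 = 1  → 1 < 10, loop
  ADD #2: R0 = 1 + 1 = 2  → 2 < 10, loop
  ADD #3: R0 = 2 + 1 = 3  → 3 < 10, loop
  ADD #4: R0 = 3 + 1 = 4  → 4 < 10, loop
  ADD #5: R0 = 4 + 1 = 5  → 5 < 10, loop
  ADD #6: R0 = 5 + 1 = 6  → 6 < 10, loop
  ADD #7: R0 = 6 + 1 = 7  → 7 < 10, loop
  ADD #8: R0 = 7 + 1 = 8  → 8 < 10, loop
  ADD #9: R0 = 8 + 1 = 9  → 9 < 10, loop
  ADD #10: R0 = 9 + 1 = 10  → 10 >= 10, exit
Total ADD instructions: 10

10


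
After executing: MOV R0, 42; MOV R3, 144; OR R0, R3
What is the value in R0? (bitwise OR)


Register state trace:
  MOV R0, 42  → R0 = 42 (0b00101010)
  MOV R3, 144  → R3 = 144 (0b10010000)
  OR R0, R3   → R0 = 42 OR 144 = 186 (0b10111010)
Final: R0 = 186

186


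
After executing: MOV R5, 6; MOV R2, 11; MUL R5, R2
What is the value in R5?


Register state trace:
  MOV R5, 6  → R5 = 6
  MOV R2, 11  → R2 = 11
  MUL R5, R2  → R5 = 6 * 11 = 66
Final: R5 = 66

66


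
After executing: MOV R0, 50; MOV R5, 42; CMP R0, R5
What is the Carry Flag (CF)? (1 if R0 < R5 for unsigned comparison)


Register state trace:
  MOV R0, 50  → R0 = 50
  MOV R5, 42  → R5 = 42
  CMP R0, R5  → unsigned 50 - 42: no borrow
  50 >= 42, so CF = 0
CF = 0

0


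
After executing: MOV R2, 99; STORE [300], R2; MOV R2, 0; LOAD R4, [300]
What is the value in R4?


Register and memory trace:
  MOV R2, 99  → R2 = 99
  STORE [300], R2  → mem[300] = 99
  MOV R2, 0  → R2 = 0
  LOAD R4, [300]  → R4 = mem[300] = 99
Final: R4 = 99

99


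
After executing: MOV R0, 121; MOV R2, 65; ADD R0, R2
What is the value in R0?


Register state trace:
  MOV R0, 121  → R0 = 121
  MOV R2, 65  → R2 = 65
  ADD R0, R2  → R0 = 121 + 65 = 186
Final: R0 = 186

186


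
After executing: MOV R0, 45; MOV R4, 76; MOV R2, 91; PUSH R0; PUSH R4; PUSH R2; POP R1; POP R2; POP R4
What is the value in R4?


Stack trace (top is rightmost):
  MOV R0, 45  → R0 = 45
  MOV R4, 76  → R4 = 76
  MOV R2, 91  → R2 = 91
  PUSH R0  → stack: [45]
  PUSH R4  → stack: [45, 76]
  PUSH R2  → stack: [45, 76, 91]
  POP R1  → R1 = 91, stack: [45, 76]
  POP R2  → R2 = 76, stack: [45]
  POP R4  → R4 = 45, stack: []
Final: R4 = 45

45


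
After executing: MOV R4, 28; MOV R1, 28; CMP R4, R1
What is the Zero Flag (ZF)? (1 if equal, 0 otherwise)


Register state trace:
  MOV R4, 28  → R4 = 28
  MOV R1, 28  → R1 = 28
  CMP R4, R1  → computes 28 - 28 = 0
  Result is zero, so values are equal
ZF = 1

1


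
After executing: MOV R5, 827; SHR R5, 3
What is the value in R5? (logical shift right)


Register state trace:
  MOV R5, 827  → R5 = 827
  SHR R5, 3  → R5 = 827 >> 3 = 827 // 2^3 = 103
Final: R5 = 103

103


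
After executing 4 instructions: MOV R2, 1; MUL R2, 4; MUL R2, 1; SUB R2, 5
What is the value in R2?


Register state trace:
  MOV R2, 1  → R2 = 1
  MUL R2, 4  → R2 = 1 * 4 = 4
  MUL R2, 1  → R2 = 4 * 1 = 4
  SUB R2, 5  → R2 = 4 - 5 = -1
Final: R2 = -1

-1


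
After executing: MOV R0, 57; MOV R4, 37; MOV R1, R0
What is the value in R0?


Register state trace:
  MOV R0, 57  → R0 = 57
  MOV R4, 37  → R4 = 37
  MOV R1, R0  → R1 = 57
Final: R0 = 57

57


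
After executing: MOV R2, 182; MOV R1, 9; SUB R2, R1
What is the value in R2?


Register state trace:
  MOV R2, 182  → R2 = 182
  MOV R1, 9  → R1 = 9
  SUB R2, R1  → R2 = 182 - 9 = 173
Final: R2 = 173

173


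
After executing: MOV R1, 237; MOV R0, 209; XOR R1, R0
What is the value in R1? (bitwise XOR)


Register state trace:
  MOV R1, 237  → R1 = 237 (0b11101101)
  MOV R0, 209  → R0 = 209 (0b11010001)
  XOR R1, R0  → R1 = 237 XOR 209 = 60 (0b00111100)
Final: R1 = 60

60


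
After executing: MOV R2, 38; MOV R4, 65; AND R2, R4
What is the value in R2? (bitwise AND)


Register state trace:
  MOV R2, 38  → R2 = 38 (0b00100110)
  MOV R4, 65  → R4 = 65 (0b01000001)
  AND R2, R4  → R2 = 38 AND 65 = 0 (0b00000000)
Final: R2 = 0

0


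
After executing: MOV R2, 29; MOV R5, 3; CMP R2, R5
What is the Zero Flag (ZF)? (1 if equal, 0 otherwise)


Register state trace:
  MOV R2, 29  → R2 = 29
  MOV R5, 3  → R5 = 3
  CMP R2, R5  → computes 29 - 3 = 26
  Result is nonzero, so values are not equal
ZF = 0

0


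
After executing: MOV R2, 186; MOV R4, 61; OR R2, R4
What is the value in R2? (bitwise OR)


Register state trace:
  MOV R2, 186  → R2 = 186 (0b10111010)
  MOV R4, 61  → R4 = 61 (0b00111101)
  OR R2, R4   → R2 = 186 OR 61 = 191 (0b10111111)
Final: R2 = 191

191


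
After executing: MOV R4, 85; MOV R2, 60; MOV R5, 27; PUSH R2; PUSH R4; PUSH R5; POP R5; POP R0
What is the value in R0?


Stack trace (top is rightmost):
  MOV R4, 85  → R4 = 85
  MOV R2, 60  → R2 = 60
  MOV R5, 27  → R5 = 27
  PUSH R2  → stack: [60]
  PUSH R4  → stack: [60, 85]
  PUSH R5  → stack: [60, 85, 27]
  POP R5  → R5 = 27, stack: [60, 85]
  POP R0  → R0 = 85, stack: [60]
Final: R0 = 85

85


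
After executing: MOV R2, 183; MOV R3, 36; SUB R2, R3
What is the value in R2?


Register state trace:
  MOV R2, 183  → R2 = 183
  MOV R3, 36  → R3 = 36
  SUB R2, R3  → R2 = 183 - 36 = 147
Final: R2 = 147

147


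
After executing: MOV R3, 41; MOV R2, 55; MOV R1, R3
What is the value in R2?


Register state trace:
  MOV R3, 41  → R3 = 41
  MOV R2, 55  → R2 = 55
  MOV R1, R3  → R1 = 41
Final: R2 = 55

55


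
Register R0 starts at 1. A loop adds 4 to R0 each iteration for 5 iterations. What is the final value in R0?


Starting value: R0 = 1
  Iter 1: R0 = 1 + 4 = 5
  Iter 2: R0 = 5 + 4 = 9
  Iter 3: R0 = 9 + 4 = 13
  Iter 4: R0 = 13 + 4 = 17
  Iter 5: R0 = 17 + 4 = 21
Final: R0 = 21

21


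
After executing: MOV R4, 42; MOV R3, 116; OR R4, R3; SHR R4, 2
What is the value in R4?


Register state trace:
  MOV R4, 42  → R4 = 42 (0b00101010)
  MOV R3, 116  → R3 = 116 (0b01110100)
  OR R4, R3  → R4 = 42 OR 116 = 126 (0b01111110)
  SHR R4, 2  → R4 = 126 >> 2 = 31
Final: R4 = 31

31


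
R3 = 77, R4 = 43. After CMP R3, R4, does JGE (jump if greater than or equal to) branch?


Trace:
  R3 = 77, R4 = 43
  CMP R3, R4  → compares 77 vs 43
  JGE checks: is 77 greater than or equal to 43?
  77 > 43, so condition is true
Branch taken: Yes

Yes


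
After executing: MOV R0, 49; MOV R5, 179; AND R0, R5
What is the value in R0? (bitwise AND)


Register state trace:
  MOV R0, 49  → R0 = 49 (0b00110001)
  MOV R5, 179  → R5 = 179 (0b10110011)
  AND R0, R5  → R0 = 49 AND 179 = 49 (0b00110001)
Final: R0 = 49

49


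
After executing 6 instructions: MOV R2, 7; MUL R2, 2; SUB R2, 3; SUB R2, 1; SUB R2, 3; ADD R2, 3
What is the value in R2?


Register state trace:
  MOV R2, 7  → R2 = 7
  MUL R2, 2  → R2 = 7 * 2 = 14
  SUB R2, 3  → R2 = 14 - 3 = 11
  SUB R2, 1  → R2 = 11 - 1 = 10
  SUB R2, 3  → R2 = 10 - 3 = 7
  ADD R2, 3  → R2 = 7 + 3 = 10
Final: R2 = 10

10


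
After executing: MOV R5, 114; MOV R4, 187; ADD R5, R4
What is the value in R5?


Register state trace:
  MOV R5, 114  → R5 = 114
  MOV R4, 187  → R4 = 187
  ADD R5, R4  → R5 = 114 + 187 = 301
Final: R5 = 301

301


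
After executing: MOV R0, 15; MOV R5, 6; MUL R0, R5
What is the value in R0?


Register state trace:
  MOV R0, 15  → R0 = 15
  MOV R5, 6  → R5 = 6
  MUL R0, R5  → R0 = 15 * 6 = 90
Final: R0 = 90

90


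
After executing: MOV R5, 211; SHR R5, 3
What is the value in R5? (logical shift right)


Register state trace:
  MOV R5, 211  → R5 = 211
  SHR R5, 3  → R5 = 211 >> 3 = 211 // 2^3 = 26
Final: R5 = 26

26


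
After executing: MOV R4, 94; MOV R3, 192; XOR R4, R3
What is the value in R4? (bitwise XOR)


Register state trace:
  MOV R4, 94  → R4 = 94 (0b01011110)
  MOV R3, 192  → R3 = 192 (0b11000000)
  XOR R4, R3  → R4 = 94 XOR 192 = 158 (0b10011110)
Final: R4 = 158

158


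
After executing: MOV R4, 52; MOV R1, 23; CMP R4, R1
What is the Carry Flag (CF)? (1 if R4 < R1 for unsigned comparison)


Register state trace:
  MOV R4, 52  → R4 = 52
  MOV R1, 23  → R1 = 23
  CMP R4, R1  → unsigned 52 - 23: no borrow
  52 >= 23, so CF = 0
CF = 0

0


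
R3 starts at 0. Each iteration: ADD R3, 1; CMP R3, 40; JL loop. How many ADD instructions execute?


Loop trace (R3 starts at 0, target 40, step 1):
  ADD #1: R3 = 0 + 1 = 1  → 1 < 40, loop
  ADD #2: R3 = 1 + 1 = 2  → 2 < 40, loop
  ADD #3: R3 = 2 + 1 = 3  → 3 < 40, loop
  ADD #4: R3 = 3 + 1 = 4  → 4 < 40, loop
  ADD #5: R3 = 4 + 1 = 5  → 5 < 40, loop
  ADD #6: R3 = 5 + 1 = 6  → 6 < 40, loop
  ADD #7: R3 = 6 + 1 = 7  → 7 < 40, loop
  ADD #8: R3 = 7 + 1 = 8  → 8 < 40, loop
  ADD #9: R3 = 8 + 1 = 9  → 9 < 40, loop
  ADD #10: R3 = 9 + 1 = 10  → 10 < 40, loop
  ADD #11: R3 = 10 + 1 = 11  → 11 < 40, loop
  ADD #12: R3 = 11 + 1 = 12  → 12 < 40, loop
  ADD #13: R3 = 12 + 1 = 13  → 13 < 40, loop
  ADD #14: R3 = 13 + 1 = 14  → 14 < 40, loop
  ADD #15: R3 = 14 + 1 = 15  → 15 < 40, loop
  ADD #16: R3 = 15 + 1 = 16  → 16 < 40, loop
  ADD #17: R3 = 16 + 1 = 17  → 17 < 40, loop
  ADD #18: R3 = 17 + 1 = 18  → 18 < 40, loop
  ADD #19: R3 = 18 + 1 = 19  → 19 < 40, loop
  ADD #20: R3 = 19 + 1 = 20  → 20 < 40, loop
  ADD #21: R3 = 20 + 1 = 21  → 21 < 40, loop
  ADD #22: R3 = 21 + 1 = 22  → 22 < 40, loop
  ADD #23: R3 = 22 + 1 = 23  → 23 < 40, loop
  ADD #24: R3 = 23 + 1 = 24  → 24 < 40, loop
  ADD #25: R3 = 24 + 1 = 25  → 25 < 40, loop
  ADD #26: R3 = 25 + 1 = 26  → 26 < 40, loop
  ADD #27: R3 = 26 + 1 = 27  → 27 < 40, loop
  ADD #28: R3 = 27 + 1 = 28  → 28 < 40, loop
  ADD #29: R3 = 28 + 1 = 29  → 29 < 40, loop
  ADD #30: R3 = 29 + 1 = 30  → 30 < 40, loop
  ADD #31: R3 = 30 + 1 = 31  → 31 < 40, loop
  ADD #32: R3 = 31 + 1 = 32  → 32 < 40, loop
  ADD #33: R3 = 32 + 1 = 33  → 33 < 40, loop
  ADD #34: R3 = 33 + 1 = 34  → 34 < 40, loop
  ADD #35: R3 = 34 + 1 = 35  → 35 < 40, loop
  ADD #36: R3 = 35 + 1 = 36  → 36 < 40, loop
  ADD #37: R3 = 36 + 1 = 37  → 37 < 40, loop
  ADD #38: R3 = 37 + 1 = 38  → 38 < 40, loop
  ADD #39: R3 = 38 + 1 = 39  → 39 < 40, loop
  ADD #40: R3 = 39 + 1 = 40  → 40 >= 40, exit
Total ADD instructions: 40

40


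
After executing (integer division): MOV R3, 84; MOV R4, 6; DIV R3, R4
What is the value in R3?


Register state trace:
  MOV R3, 84  → R3 = 84
  MOV R4, 6  → R4 = 6
  DIV R3, R4  → R3 = 84 // 6 = 14
Final: R3 = 14

14


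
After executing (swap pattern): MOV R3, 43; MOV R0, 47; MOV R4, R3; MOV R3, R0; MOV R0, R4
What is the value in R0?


Register state trace (swap pattern):
  MOV R3, 43  → R3 = 43
  MOV R0, 47  → R0 = 47
  MOV R4, R3  → R4 = 43  (save R3)
  MOV R3, R0  → R3 = 47  (R3 gets R0's value)
  MOV R0, R4  → R0 = 43  (R0 gets saved value)
Final: R0 = 43

43


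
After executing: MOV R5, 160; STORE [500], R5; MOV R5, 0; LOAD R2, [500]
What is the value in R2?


Register and memory trace:
  MOV R5, 160  → R5 = 160
  STORE [500], R5  → mem[500] = 160
  MOV R5, 0  → R5 = 0
  LOAD R2, [500]  → R2 = mem[500] = 160
Final: R2 = 160

160


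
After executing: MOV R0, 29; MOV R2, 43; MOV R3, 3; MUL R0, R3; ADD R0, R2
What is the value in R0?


Register state trace:
  MOV R0, 29  → R0 = 29
  MOV R2, 43  → R2 = 43
  MOV R3, 3  → R3 = 3
  MUL R0, R3  → R0 = 29 * 3 = 87
  ADD R0, R2  → R0 = 87 + 43 = 130
Final: R0 = 130

130


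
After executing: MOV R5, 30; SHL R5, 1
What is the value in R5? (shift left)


Register state trace:
  MOV R5, 30  → R5 = 30
  SHL R5, 1  → R5 = 30 << 1 = 30 * 2^1 = 60
Final: R5 = 60

60


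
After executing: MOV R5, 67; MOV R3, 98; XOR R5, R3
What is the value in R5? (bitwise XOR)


Register state trace:
  MOV R5, 67  → R5 = 67 (0b01000011)
  MOV R3, 98  → R3 = 98 (0b01100010)
  XOR R5, R3  → R5 = 67 XOR 98 = 33 (0b00100001)
Final: R5 = 33

33


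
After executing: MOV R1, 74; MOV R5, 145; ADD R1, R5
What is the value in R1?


Register state trace:
  MOV R1, 74  → R1 = 74
  MOV R5, 145  → R5 = 145
  ADD R1, R5  → R1 = 74 + 145 = 219
Final: R1 = 219

219


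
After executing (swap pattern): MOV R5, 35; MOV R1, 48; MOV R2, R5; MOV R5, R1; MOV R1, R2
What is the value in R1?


Register state trace (swap pattern):
  MOV R5, 35  → R5 = 35
  MOV R1, 48  → R1 = 48
  MOV R2, R5  → R2 = 35  (save R5)
  MOV R5, R1  → R5 = 48  (R5 gets R1's value)
  MOV R1, R2  → R1 = 35  (R1 gets saved value)
Final: R1 = 35

35


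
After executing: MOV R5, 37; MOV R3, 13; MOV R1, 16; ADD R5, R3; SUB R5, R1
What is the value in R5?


Register state trace:
  MOV R5, 37  → R5 = 37
  MOV R3, 13  → R3 = 13
  MOV R1, 16  → R1 = 16
  ADD R5, R3  → R5 = 37 + 13 = 50
  SUB R5, R1  → R5 = 50 - 16 = 34
Final: R5 = 34

34


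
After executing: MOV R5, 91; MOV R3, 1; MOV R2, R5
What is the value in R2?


Register state trace:
  MOV R5, 91  → R5 = 91
  MOV R3, 1  → R3 = 1
  MOV R2, R5  → R2 = 91
Final: R2 = 91

91


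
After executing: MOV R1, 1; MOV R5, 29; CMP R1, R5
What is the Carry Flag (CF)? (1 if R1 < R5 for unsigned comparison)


Register state trace:
  MOV R1, 1  → R1 = 1
  MOV R5, 29  → R5 = 29
  CMP R1, R5  → unsigned 1 - 29: borrow occurs
  1 < 29, so CF = 1
CF = 1

1


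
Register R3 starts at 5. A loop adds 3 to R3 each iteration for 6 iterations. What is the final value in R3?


Starting value: R3 = 5
  Iter 1: R3 = 5 + 3 = 8
  Iter 2: R3 = 8 + 3 = 11
  Iter 3: R3 = 11 + 3 = 14
  Iter 4: R3 = 14 + 3 = 17
  Iter 5: R3 = 17 + 3 = 20
  Iter 6: R3 = 20 + 3 = 23
Final: R3 = 23

23


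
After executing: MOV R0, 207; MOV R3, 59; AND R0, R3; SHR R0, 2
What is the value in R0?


Register state trace:
  MOV R0, 207  → R0 = 207 (0b11001111)
  MOV R3, 59  → R3 = 59 (0b00111011)
  AND R0, R3  → R0 = 207 AND 59 = 11 (0b00001011)
  SHR R0, 2  → R0 = 11 >> 2 = 2
Final: R0 = 2

2


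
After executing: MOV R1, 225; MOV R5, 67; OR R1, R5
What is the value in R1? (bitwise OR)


Register state trace:
  MOV R1, 225  → R1 = 225 (0b11100001)
  MOV R5, 67  → R5 = 67 (0b01000011)
  OR R1, R5   → R1 = 225 OR 67 = 227 (0b11100011)
Final: R1 = 227

227


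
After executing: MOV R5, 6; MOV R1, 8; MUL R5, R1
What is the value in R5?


Register state trace:
  MOV R5, 6  → R5 = 6
  MOV R1, 8  → R1 = 8
  MUL R5, R1  → R5 = 6 * 8 = 48
Final: R5 = 48

48


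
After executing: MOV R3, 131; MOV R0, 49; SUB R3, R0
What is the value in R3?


Register state trace:
  MOV R3, 131  → R3 = 131
  MOV R0, 49  → R0 = 49
  SUB R3, R0  → R3 = 131 - 49 = 82
Final: R3 = 82

82


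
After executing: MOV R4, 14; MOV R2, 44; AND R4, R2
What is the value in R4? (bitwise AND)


Register state trace:
  MOV R4, 14  → R4 = 14 (0b00001110)
  MOV R2, 44  → R2 = 44 (0b00101100)
  AND R4, R2  → R4 = 14 AND 44 = 12 (0b00001100)
Final: R4 = 12

12


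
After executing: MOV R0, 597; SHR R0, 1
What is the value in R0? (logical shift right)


Register state trace:
  MOV R0, 597  → R0 = 597
  SHR R0, 1  → R0 = 597 >> 1 = 597 // 2^1 = 298
Final: R0 = 298

298


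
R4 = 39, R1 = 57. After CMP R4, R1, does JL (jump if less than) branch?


Trace:
  R4 = 39, R1 = 57
  CMP R4, R1  → compares 39 vs 57
  JL checks: is 39 less than 57?
  39 < 57, so condition is true
Branch taken: Yes

Yes


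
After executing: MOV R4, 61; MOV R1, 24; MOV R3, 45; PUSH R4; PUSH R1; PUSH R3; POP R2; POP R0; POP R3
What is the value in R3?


Stack trace (top is rightmost):
  MOV R4, 61  → R4 = 61
  MOV R1, 24  → R1 = 24
  MOV R3, 45  → R3 = 45
  PUSH R4  → stack: [61]
  PUSH R1  → stack: [61, 24]
  PUSH R3  → stack: [61, 24, 45]
  POP R2  → R2 = 45, stack: [61, 24]
  POP R0  → R0 = 24, stack: [61]
  POP R3  → R3 = 61, stack: []
Final: R3 = 61

61


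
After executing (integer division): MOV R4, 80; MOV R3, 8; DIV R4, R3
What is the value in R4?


Register state trace:
  MOV R4, 80  → R4 = 80
  MOV R3, 8  → R3 = 8
  DIV R4, R3  → R4 = 80 // 8 = 10
Final: R4 = 10

10


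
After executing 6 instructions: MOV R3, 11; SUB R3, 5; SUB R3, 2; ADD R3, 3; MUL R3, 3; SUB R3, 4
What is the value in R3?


Register state trace:
  MOV R3, 11  → R3 = 11
  SUB R3, 5  → R3 = 11 - 5 = 6
  SUB R3, 2  → R3 = 6 - 2 = 4
  ADD R3, 3  → R3 = 4 + 3 = 7
  MUL R3, 3  → R3 = 7 * 3 = 21
  SUB R3, 4  → R3 = 21 - 4 = 17
Final: R3 = 17

17


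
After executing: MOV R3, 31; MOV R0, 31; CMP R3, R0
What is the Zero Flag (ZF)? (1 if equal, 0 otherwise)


Register state trace:
  MOV R3, 31  → R3 = 31
  MOV R0, 31  → R0 = 31
  CMP R3, R0  → computes 31 - 31 = 0
  Result is zero, so values are equal
ZF = 1

1


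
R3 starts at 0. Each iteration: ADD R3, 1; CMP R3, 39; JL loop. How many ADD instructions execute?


Loop trace (R3 starts at 0, target 39, step 1):
  ADD #1: R3 = 0 + 1 = 1  → 1 < 39, loop
  ADD #2: R3 = 1 + 1 = 2  → 2 < 39, loop
  ADD #3: R3 = 2 + 1 = 3  → 3 < 39, loop
  ADD #4: R3 = 3 + 1 = 4  → 4 < 39, loop
  ADD #5: R3 = 4 + 1 = 5  → 5 < 39, loop
  ADD #6: R3 = 5 + 1 = 6  → 6 < 39, loop
  ADD #7: R3 = 6 + 1 = 7  → 7 < 39, loop
  ADD #8: R3 = 7 + 1 = 8  → 8 < 39, loop
  ADD #9: R3 = 8 + 1 = 9  → 9 < 39, loop
  ADD #10: R3 = 9 + 1 = 10  → 10 < 39, loop
  ADD #11: R3 = 10 + 1 = 11  → 11 < 39, loop
  ADD #12: R3 = 11 + 1 = 12  → 12 < 39, loop
  ADD #13: R3 = 12 + 1 = 13  → 13 < 39, loop
  ADD #14: R3 = 13 + 1 = 14  → 14 < 39, loop
  ADD #15: R3 = 14 + 1 = 15  → 15 < 39, loop
  ADD #16: R3 = 15 + 1 = 16  → 16 < 39, loop
  ADD #17: R3 = 16 + 1 = 17  → 17 < 39, loop
  ADD #18: R3 = 17 + 1 = 18  → 18 < 39, loop
  ADD #19: R3 = 18 + 1 = 19  → 19 < 39, loop
  ADD #20: R3 = 19 + 1 = 20  → 20 < 39, loop
  ADD #21: R3 = 20 + 1 = 21  → 21 < 39, loop
  ADD #22: R3 = 21 + 1 = 22  → 22 < 39, loop
  ADD #23: R3 = 22 + 1 = 23  → 23 < 39, loop
  ADD #24: R3 = 23 + 1 = 24  → 24 < 39, loop
  ADD #25: R3 = 24 + 1 = 25  → 25 < 39, loop
  ADD #26: R3 = 25 + 1 = 26  → 26 < 39, loop
  ADD #27: R3 = 26 + 1 = 27  → 27 < 39, loop
  ADD #28: R3 = 27 + 1 = 28  → 28 < 39, loop
  ADD #29: R3 = 28 + 1 = 29  → 29 < 39, loop
  ADD #30: R3 = 29 + 1 = 30  → 30 < 39, loop
  ADD #31: R3 = 30 + 1 = 31  → 31 < 39, loop
  ADD #32: R3 = 31 + 1 = 32  → 32 < 39, loop
  ADD #33: R3 = 32 + 1 = 33  → 33 < 39, loop
  ADD #34: R3 = 33 + 1 = 34  → 34 < 39, loop
  ADD #35: R3 = 34 + 1 = 35  → 35 < 39, loop
  ADD #36: R3 = 35 + 1 = 36  → 36 < 39, loop
  ADD #37: R3 = 36 + 1 = 37  → 37 < 39, loop
  ADD #38: R3 = 37 + 1 = 38  → 38 < 39, loop
  ADD #39: R3 = 38 + 1 = 39  → 39 >= 39, exit
Total ADD instructions: 39

39


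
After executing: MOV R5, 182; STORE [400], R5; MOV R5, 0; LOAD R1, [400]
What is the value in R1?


Register and memory trace:
  MOV R5, 182  → R5 = 182
  STORE [400], R5  → mem[400] = 182
  MOV R5, 0  → R5 = 0
  LOAD R1, [400]  → R1 = mem[400] = 182
Final: R1 = 182

182


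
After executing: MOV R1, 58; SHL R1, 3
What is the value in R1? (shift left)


Register state trace:
  MOV R1, 58  → R1 = 58
  SHL R1, 3  → R1 = 58 << 3 = 58 * 2^3 = 464
Final: R1 = 464

464


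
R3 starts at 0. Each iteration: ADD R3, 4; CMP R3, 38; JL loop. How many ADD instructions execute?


Loop trace (R3 starts at 0, target 38, step 4):
  ADD #1: R3 = 0 + 4 = 4  → 4 < 38, loop
  ADD #2: R3 = 4 + 4 = 8  → 8 < 38, loop
  ADD #3: R3 = 8 + 4 = 12  → 12 < 38, loop
  ADD #4: R3 = 12 + 4 = 16  → 16 < 38, loop
  ADD #5: R3 = 16 + 4 = 20  → 20 < 38, loop
  ADD #6: R3 = 20 + 4 = 24  → 24 < 38, loop
  ADD #7: R3 = 24 + 4 = 28  → 28 < 38, loop
  ADD #8: R3 = 28 + 4 = 32  → 32 < 38, loop
  ADD #9: R3 = 32 + 4 = 36  → 36 < 38, loop
  ADD #10: R3 = 36 + 4 = 40  → 40 >= 38, exit
Total ADD instructions: 10

10


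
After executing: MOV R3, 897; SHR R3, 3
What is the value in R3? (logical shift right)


Register state trace:
  MOV R3, 897  → R3 = 897
  SHR R3, 3  → R3 = 897 >> 3 = 897 // 2^3 = 112
Final: R3 = 112

112


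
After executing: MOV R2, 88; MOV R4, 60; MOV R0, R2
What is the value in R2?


Register state trace:
  MOV R2, 88  → R2 = 88
  MOV R4, 60  → R4 = 60
  MOV R0, R2  → R0 = 88
Final: R2 = 88

88


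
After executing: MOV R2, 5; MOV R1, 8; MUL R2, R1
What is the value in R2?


Register state trace:
  MOV R2, 5  → R2 = 5
  MOV R1, 8  → R1 = 8
  MUL R2, R1  → R2 = 5 * 8 = 40
Final: R2 = 40

40


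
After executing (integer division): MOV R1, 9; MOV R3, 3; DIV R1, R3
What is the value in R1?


Register state trace:
  MOV R1, 9  → R1 = 9
  MOV R3, 3  → R3 = 3
  DIV R1, R3  → R1 = 9 // 3 = 3
Final: R1 = 3

3


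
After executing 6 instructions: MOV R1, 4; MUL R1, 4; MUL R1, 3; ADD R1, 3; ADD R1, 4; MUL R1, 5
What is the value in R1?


Register state trace:
  MOV R1, 4  → R1 = 4
  MUL R1, 4  → R1 = 4 * 4 = 16
  MUL R1, 3  → R1 = 16 * 3 = 48
  ADD R1, 3  → R1 = 48 + 3 = 51
  ADD R1, 4  → R1 = 51 + 4 = 55
  MUL R1, 5  → R1 = 55 * 5 = 275
Final: R1 = 275

275


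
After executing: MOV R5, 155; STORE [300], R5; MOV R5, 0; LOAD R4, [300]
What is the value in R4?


Register and memory trace:
  MOV R5, 155  → R5 = 155
  STORE [300], R5  → mem[300] = 155
  MOV R5, 0  → R5 = 0
  LOAD R4, [300]  → R4 = mem[300] = 155
Final: R4 = 155

155


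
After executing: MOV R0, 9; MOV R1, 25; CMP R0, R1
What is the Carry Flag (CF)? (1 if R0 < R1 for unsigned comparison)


Register state trace:
  MOV R0, 9  → R0 = 9
  MOV R1, 25  → R1 = 25
  CMP R0, R1  → unsigned 9 - 25: borrow occurs
  9 < 25, so CF = 1
CF = 1

1


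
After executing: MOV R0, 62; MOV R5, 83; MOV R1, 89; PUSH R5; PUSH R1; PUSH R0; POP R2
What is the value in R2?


Stack trace (top is rightmost):
  MOV R0, 62  → R0 = 62
  MOV R5, 83  → R5 = 83
  MOV R1, 89  → R1 = 89
  PUSH R5  → stack: [83]
  PUSH R1  → stack: [83, 89]
  PUSH R0  → stack: [83, 89, 62]
  POP R2  → R2 = 62, stack: [83, 89]
Final: R2 = 62

62


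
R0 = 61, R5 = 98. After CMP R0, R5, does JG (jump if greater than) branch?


Trace:
  R0 = 61, R5 = 98
  CMP R0, R5  → compares 61 vs 98
  JG checks: is 61 greater than 98?
  61 < 98, so condition is false
Branch taken: No

No


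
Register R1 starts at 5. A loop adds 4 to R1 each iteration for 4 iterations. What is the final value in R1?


Starting value: R1 = 5
  Iter 1: R1 = 5 + 4 = 9
  Iter 2: R1 = 9 + 4 = 13
  Iter 3: R1 = 13 + 4 = 17
  Iter 4: R1 = 17 + 4 = 21
Final: R1 = 21

21


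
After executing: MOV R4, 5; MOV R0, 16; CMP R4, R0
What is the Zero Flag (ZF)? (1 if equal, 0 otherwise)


Register state trace:
  MOV R4, 5  → R4 = 5
  MOV R0, 16  → R0 = 16
  CMP R4, R0  → computes 5 - 16 = -11
  Result is nonzero, so values are not equal
ZF = 0

0


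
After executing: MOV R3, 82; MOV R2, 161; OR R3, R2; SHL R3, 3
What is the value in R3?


Register state trace:
  MOV R3, 82  → R3 = 82 (0b01010010)
  MOV R2, 161  → R2 = 161 (0b10100001)
  OR R3, R2  → R3 = 82 OR 161 = 243 (0b11110011)
  SHL R3, 3  → R3 = 243 << 3 = 1944
Final: R3 = 1944

1944


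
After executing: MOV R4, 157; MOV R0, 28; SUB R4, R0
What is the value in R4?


Register state trace:
  MOV R4, 157  → R4 = 157
  MOV R0, 28  → R0 = 28
  SUB R4, R0  → R4 = 157 - 28 = 129
Final: R4 = 129

129


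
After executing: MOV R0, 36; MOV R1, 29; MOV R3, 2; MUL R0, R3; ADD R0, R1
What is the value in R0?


Register state trace:
  MOV R0, 36  → R0 = 36
  MOV R1, 29  → R1 = 29
  MOV R3, 2  → R3 = 2
  MUL R0, R3  → R0 = 36 * 2 = 72
  ADD R0, R1  → R0 = 72 + 29 = 101
Final: R0 = 101

101


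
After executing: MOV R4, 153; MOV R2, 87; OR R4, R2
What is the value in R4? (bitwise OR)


Register state trace:
  MOV R4, 153  → R4 = 153 (0b10011001)
  MOV R2, 87  → R2 = 87 (0b01010111)
  OR R4, R2   → R4 = 153 OR 87 = 223 (0b11011111)
Final: R4 = 223

223


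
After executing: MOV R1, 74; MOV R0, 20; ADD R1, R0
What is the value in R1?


Register state trace:
  MOV R1, 74  → R1 = 74
  MOV R0, 20  → R0 = 20
  ADD R1, R0  → R1 = 74 + 20 = 94
Final: R1 = 94

94


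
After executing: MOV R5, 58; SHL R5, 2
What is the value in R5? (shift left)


Register state trace:
  MOV R5, 58  → R5 = 58
  SHL R5, 2  → R5 = 58 << 2 = 58 * 2^2 = 232
Final: R5 = 232

232


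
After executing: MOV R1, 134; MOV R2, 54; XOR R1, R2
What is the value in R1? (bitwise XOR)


Register state trace:
  MOV R1, 134  → R1 = 134 (0b10000110)
  MOV R2, 54  → R2 = 54 (0b00110110)
  XOR R1, R2  → R1 = 134 XOR 54 = 176 (0b10110000)
Final: R1 = 176

176


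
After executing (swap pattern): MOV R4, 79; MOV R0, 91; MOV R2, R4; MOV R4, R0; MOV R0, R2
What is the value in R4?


Register state trace (swap pattern):
  MOV R4, 79  → R4 = 79
  MOV R0, 91  → R0 = 91
  MOV R2, R4  → R2 = 79  (save R4)
  MOV R4, R0  → R4 = 91  (R4 gets R0's value)
  MOV R0, R2  → R0 = 79  (R0 gets saved value)
Final: R4 = 91

91


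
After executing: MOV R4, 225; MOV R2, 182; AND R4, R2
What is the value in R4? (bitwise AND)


Register state trace:
  MOV R4, 225  → R4 = 225 (0b11100001)
  MOV R2, 182  → R2 = 182 (0b10110110)
  AND R4, R2  → R4 = 225 AND 182 = 160 (0b10100000)
Final: R4 = 160

160


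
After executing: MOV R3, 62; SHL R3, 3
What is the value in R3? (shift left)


Register state trace:
  MOV R3, 62  → R3 = 62
  SHL R3, 3  → R3 = 62 << 3 = 62 * 2^3 = 496
Final: R3 = 496

496


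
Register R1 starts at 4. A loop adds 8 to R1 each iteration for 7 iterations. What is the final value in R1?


Starting value: R1 = 4
  Iter 1: R1 = 4 + 8 = 12
  Iter 2: R1 = 12 + 8 = 20
  Iter 3: R1 = 20 + 8 = 28
  Iter 4: R1 = 28 + 8 = 36
  Iter 5: R1 = 36 + 8 = 44
  Iter 6: R1 = 44 + 8 = 52
  Iter 7: R1 = 52 + 8 = 60
Final: R1 = 60

60


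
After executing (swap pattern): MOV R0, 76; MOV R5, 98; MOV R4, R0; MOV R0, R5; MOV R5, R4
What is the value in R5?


Register state trace (swap pattern):
  MOV R0, 76  → R0 = 76
  MOV R5, 98  → R5 = 98
  MOV R4, R0  → R4 = 76  (save R0)
  MOV R0, R5  → R0 = 98  (R0 gets R5's value)
  MOV R5, R4  → R5 = 76  (R5 gets saved value)
Final: R5 = 76

76


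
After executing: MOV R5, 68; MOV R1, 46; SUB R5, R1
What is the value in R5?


Register state trace:
  MOV R5, 68  → R5 = 68
  MOV R1, 46  → R1 = 46
  SUB R5, R1  → R5 = 68 - 46 = 22
Final: R5 = 22

22


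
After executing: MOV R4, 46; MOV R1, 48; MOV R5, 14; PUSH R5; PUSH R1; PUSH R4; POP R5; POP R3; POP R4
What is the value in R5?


Stack trace (top is rightmost):
  MOV R4, 46  → R4 = 46
  MOV R1, 48  → R1 = 48
  MOV R5, 14  → R5 = 14
  PUSH R5  → stack: [14]
  PUSH R1  → stack: [14, 48]
  PUSH R4  → stack: [14, 48, 46]
  POP R5  → R5 = 46, stack: [14, 48]
  POP R3  → R3 = 48, stack: [14]
  POP R4  → R4 = 14, stack: []
Final: R5 = 46

46


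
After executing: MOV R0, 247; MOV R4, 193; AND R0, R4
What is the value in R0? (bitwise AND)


Register state trace:
  MOV R0, 247  → R0 = 247 (0b11110111)
  MOV R4, 193  → R4 = 193 (0b11000001)
  AND R0, R4  → R0 = 247 AND 193 = 193 (0b11000001)
Final: R0 = 193

193


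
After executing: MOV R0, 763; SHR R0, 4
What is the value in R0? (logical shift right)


Register state trace:
  MOV R0, 763  → R0 = 763
  SHR R0, 4  → R0 = 763 >> 4 = 763 // 2^4 = 47
Final: R0 = 47

47


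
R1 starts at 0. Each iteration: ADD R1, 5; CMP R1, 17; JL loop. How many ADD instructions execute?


Loop trace (R1 starts at 0, target 17, step 5):
  ADD #1: R1 = 0 + 5 = 5  → 5 < 17, loop
  ADD #2: R1 = 5 + 5 = 10  → 10 < 17, loop
  ADD #3: R1 = 10 + 5 = 15  → 15 < 17, loop
  ADD #4: R1 = 15 + 5 = 20  → 20 >= 17, exit
Total ADD instructions: 4

4


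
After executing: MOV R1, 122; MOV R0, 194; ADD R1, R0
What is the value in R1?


Register state trace:
  MOV R1, 122  → R1 = 122
  MOV R0, 194  → R0 = 194
  ADD R1, R0  → R1 = 122 + 194 = 316
Final: R1 = 316

316


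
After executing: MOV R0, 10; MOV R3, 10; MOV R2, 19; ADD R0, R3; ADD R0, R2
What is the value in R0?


Register state trace:
  MOV R0, 10  → R0 = 10
  MOV R3, 10  → R3 = 10
  MOV R2, 19  → R2 = 19
  ADD R0, R3  → R0 = 10 + 10 = 20
  ADD R0, R2  → R0 = 20 + 19 = 39
Final: R0 = 39

39


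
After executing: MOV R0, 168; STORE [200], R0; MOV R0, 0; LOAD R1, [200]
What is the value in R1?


Register and memory trace:
  MOV R0, 168  → R0 = 168
  STORE [200], R0  → mem[200] = 168
  MOV R0, 0  → R0 = 0
  LOAD R1, [200]  → R1 = mem[200] = 168
Final: R1 = 168

168


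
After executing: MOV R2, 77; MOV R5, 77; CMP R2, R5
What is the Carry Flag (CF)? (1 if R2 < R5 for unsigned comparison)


Register state trace:
  MOV R2, 77  → R2 = 77
  MOV R5, 77  → R5 = 77
  CMP R2, R5  → unsigned 77 - 77: no borrow
  77 >= 77, so CF = 0
CF = 0

0


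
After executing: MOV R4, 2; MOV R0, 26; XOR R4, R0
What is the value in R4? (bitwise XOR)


Register state trace:
  MOV R4, 2  → R4 = 2 (0b00000010)
  MOV R0, 26  → R0 = 26 (0b00011010)
  XOR R4, R0  → R4 = 2 XOR 26 = 24 (0b00011000)
Final: R4 = 24

24


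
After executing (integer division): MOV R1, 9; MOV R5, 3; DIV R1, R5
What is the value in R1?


Register state trace:
  MOV R1, 9  → R1 = 9
  MOV R5, 3  → R5 = 3
  DIV R1, R5  → R1 = 9 // 3 = 3
Final: R1 = 3

3


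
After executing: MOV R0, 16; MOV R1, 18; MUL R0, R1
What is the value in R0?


Register state trace:
  MOV R0, 16  → R0 = 16
  MOV R1, 18  → R1 = 18
  MUL R0, R1  → R0 = 16 * 18 = 288
Final: R0 = 288

288


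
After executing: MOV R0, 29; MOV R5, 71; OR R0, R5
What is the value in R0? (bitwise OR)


Register state trace:
  MOV R0, 29  → R0 = 29 (0b00011101)
  MOV R5, 71  → R5 = 71 (0b01000111)
  OR R0, R5   → R0 = 29 OR 71 = 95 (0b01011111)
Final: R0 = 95

95


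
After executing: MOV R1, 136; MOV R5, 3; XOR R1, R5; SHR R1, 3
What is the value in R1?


Register state trace:
  MOV R1, 136  → R1 = 136 (0b10001000)
  MOV R5, 3  → R5 = 3 (0b00000011)
  XOR R1, R5  → R1 = 136 XOR 3 = 139 (0b10001011)
  SHR R1, 3  → R1 = 139 >> 3 = 17
Final: R1 = 17

17


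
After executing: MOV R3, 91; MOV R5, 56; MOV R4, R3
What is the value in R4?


Register state trace:
  MOV R3, 91  → R3 = 91
  MOV R5, 56  → R5 = 56
  MOV R4, R3  → R4 = 91
Final: R4 = 91

91


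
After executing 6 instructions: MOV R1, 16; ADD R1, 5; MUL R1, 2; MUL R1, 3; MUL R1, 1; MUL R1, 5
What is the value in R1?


Register state trace:
  MOV R1, 16  → R1 = 16
  ADD R1, 5  → R1 = 16 + 5 = 21
  MUL R1, 2  → R1 = 21 * 2 = 42
  MUL R1, 3  → R1 = 42 * 3 = 126
  MUL R1, 1  → R1 = 126 * 1 = 126
  MUL R1, 5  → R1 = 126 * 5 = 630
Final: R1 = 630

630


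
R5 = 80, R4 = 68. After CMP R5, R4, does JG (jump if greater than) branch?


Trace:
  R5 = 80, R4 = 68
  CMP R5, R4  → compares 80 vs 68
  JG checks: is 80 greater than 68?
  80 > 68, so condition is true
Branch taken: Yes

Yes


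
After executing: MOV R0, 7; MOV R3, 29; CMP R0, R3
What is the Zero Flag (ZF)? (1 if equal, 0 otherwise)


Register state trace:
  MOV R0, 7  → R0 = 7
  MOV R3, 29  → R3 = 29
  CMP R0, R3  → computes 7 - 29 = -22
  Result is nonzero, so values are not equal
ZF = 0

0


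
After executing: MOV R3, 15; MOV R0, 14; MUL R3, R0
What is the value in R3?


Register state trace:
  MOV R3, 15  → R3 = 15
  MOV R0, 14  → R0 = 14
  MUL R3, R0  → R3 = 15 * 14 = 210
Final: R3 = 210

210


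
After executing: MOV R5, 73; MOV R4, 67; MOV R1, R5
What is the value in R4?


Register state trace:
  MOV R5, 73  → R5 = 73
  MOV R4, 67  → R4 = 67
  MOV R1, R5  → R1 = 73
Final: R4 = 67

67


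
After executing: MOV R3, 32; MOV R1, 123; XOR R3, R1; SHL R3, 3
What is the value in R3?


Register state trace:
  MOV R3, 32  → R3 = 32 (0b00100000)
  MOV R1, 123  → R1 = 123 (0b01111011)
  XOR R3, R1  → R3 = 32 XOR 123 = 91 (0b01011011)
  SHL R3, 3  → R3 = 91 << 3 = 728
Final: R3 = 728

728


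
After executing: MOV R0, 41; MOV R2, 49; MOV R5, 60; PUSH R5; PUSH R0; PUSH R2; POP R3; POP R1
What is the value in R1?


Stack trace (top is rightmost):
  MOV R0, 41  → R0 = 41
  MOV R2, 49  → R2 = 49
  MOV R5, 60  → R5 = 60
  PUSH R5  → stack: [60]
  PUSH R0  → stack: [60, 41]
  PUSH R2  → stack: [60, 41, 49]
  POP R3  → R3 = 49, stack: [60, 41]
  POP R1  → R1 = 41, stack: [60]
Final: R1 = 41

41


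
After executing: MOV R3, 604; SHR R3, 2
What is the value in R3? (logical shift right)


Register state trace:
  MOV R3, 604  → R3 = 604
  SHR R3, 2  → R3 = 604 >> 2 = 604 // 2^2 = 151
Final: R3 = 151

151


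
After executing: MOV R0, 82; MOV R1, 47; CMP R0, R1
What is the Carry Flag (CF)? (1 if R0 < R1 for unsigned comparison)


Register state trace:
  MOV R0, 82  → R0 = 82
  MOV R1, 47  → R1 = 47
  CMP R0, R1  → unsigned 82 - 47: no borrow
  82 >= 47, so CF = 0
CF = 0

0


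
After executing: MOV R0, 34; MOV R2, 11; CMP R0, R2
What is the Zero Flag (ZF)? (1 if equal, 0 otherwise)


Register state trace:
  MOV R0, 34  → R0 = 34
  MOV R2, 11  → R2 = 11
  CMP R0, R2  → computes 34 - 11 = 23
  Result is nonzero, so values are not equal
ZF = 0

0


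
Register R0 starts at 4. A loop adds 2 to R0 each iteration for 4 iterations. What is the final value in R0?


Starting value: R0 = 4
  Iter 1: R0 = 4 + 2 = 6
  Iter 2: R0 = 6 + 2 = 8
  Iter 3: R0 = 8 + 2 = 10
  Iter 4: R0 = 10 + 2 = 12
Final: R0 = 12

12


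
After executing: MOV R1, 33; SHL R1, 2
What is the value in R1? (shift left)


Register state trace:
  MOV R1, 33  → R1 = 33
  SHL R1, 2  → R1 = 33 << 2 = 33 * 2^2 = 132
Final: R1 = 132

132


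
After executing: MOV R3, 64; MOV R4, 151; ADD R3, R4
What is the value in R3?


Register state trace:
  MOV R3, 64  → R3 = 64
  MOV R4, 151  → R4 = 151
  ADD R3, R4  → R3 = 64 + 151 = 215
Final: R3 = 215

215


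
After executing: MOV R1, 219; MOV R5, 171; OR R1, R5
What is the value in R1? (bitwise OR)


Register state trace:
  MOV R1, 219  → R1 = 219 (0b11011011)
  MOV R5, 171  → R5 = 171 (0b10101011)
  OR R1, R5   → R1 = 219 OR 171 = 251 (0b11111011)
Final: R1 = 251

251


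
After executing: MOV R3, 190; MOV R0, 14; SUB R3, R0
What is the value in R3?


Register state trace:
  MOV R3, 190  → R3 = 190
  MOV R0, 14  → R0 = 14
  SUB R3, R0  → R3 = 190 - 14 = 176
Final: R3 = 176

176
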